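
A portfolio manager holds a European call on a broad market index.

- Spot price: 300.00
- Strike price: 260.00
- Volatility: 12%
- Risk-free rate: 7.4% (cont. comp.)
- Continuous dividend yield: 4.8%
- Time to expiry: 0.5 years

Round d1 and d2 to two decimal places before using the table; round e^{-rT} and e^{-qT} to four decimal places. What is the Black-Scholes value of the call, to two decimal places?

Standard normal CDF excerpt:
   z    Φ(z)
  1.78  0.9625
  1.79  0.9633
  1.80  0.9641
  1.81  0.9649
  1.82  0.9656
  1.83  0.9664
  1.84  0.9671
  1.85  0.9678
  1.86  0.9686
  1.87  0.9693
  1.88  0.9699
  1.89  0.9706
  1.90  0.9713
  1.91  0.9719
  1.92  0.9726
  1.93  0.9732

σ√T = 0.12·√0.5 = 0.0849
d₁ = [ln(300/260) + (0.074 − 0.048 + 0.12²/2)·0.5] / 0.0849 = [0.1431 + 0.0166] / 0.0849 = 1.8821 → 1.88
d₂ = d₁ − σ√T = 1.8821 − 0.0849 = 1.7972 → 1.80
exp(−qT) = exp(−0.048·0.5) = 0.9763;  exp(−rT) = exp(−0.074·0.5) = 0.9637
N(d₁) = N(1.88) = 0.9699;  N(d₂) = N(1.80) = 0.9641
C = 300·0.9763·0.9699 − 260·0.9637·0.9641 = 284.0740 − 241.5668 = 42.5072

42.51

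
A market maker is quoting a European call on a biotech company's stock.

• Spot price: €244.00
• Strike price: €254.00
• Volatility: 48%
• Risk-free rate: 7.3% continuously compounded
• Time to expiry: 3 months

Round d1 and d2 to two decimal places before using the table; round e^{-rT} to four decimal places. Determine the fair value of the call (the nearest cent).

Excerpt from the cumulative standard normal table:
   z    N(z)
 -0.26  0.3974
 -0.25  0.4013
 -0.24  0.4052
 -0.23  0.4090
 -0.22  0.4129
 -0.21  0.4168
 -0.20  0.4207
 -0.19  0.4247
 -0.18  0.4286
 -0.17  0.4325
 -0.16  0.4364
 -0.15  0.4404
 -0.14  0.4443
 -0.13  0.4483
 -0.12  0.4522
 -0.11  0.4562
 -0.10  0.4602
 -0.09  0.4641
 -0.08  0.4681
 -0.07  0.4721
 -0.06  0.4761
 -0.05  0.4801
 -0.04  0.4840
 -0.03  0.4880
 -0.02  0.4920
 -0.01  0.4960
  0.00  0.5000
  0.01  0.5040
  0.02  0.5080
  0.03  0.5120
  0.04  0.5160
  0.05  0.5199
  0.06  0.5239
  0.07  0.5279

T = 0.25;  σ√T = 0.2400
ln(S/K) + (r + σ²/2)T = ln(244/254) + (0.073 + 0.48²/2)·0.25 = -0.0402 + 0.0470 = 0.0069
d₁ = 0.0069 / 0.2400 = 0.0287 ≈ 0.03
d₂ = d₁ − σ√T = 0.0287 − 0.2400 = -0.2113 ≈ -0.21
e^(−rT) = e^(−0.073·0.25) = 0.9819
N(d₁) = N(0.03) = 0.5120;  N(d₂) = N(-0.21) = 0.4168
C = 244·0.5120 − 254·0.9819·0.4168 = 124.9280 − 103.9510 = 20.9770

€20.98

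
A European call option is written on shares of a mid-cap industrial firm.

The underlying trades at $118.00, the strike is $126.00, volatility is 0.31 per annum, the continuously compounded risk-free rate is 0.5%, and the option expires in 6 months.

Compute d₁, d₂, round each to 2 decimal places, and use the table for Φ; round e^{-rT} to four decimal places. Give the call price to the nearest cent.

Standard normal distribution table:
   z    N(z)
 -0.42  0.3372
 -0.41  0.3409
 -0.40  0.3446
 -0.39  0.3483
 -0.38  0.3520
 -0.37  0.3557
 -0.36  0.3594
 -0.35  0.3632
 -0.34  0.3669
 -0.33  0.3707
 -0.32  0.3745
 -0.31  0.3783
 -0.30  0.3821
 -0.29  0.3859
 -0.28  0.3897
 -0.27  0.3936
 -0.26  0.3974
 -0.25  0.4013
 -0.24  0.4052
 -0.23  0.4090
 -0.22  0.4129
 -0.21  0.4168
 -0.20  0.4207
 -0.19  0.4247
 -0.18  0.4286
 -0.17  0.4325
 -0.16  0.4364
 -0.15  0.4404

$7.26

σ√T = 0.31 × 0.7071 = 0.2192
d₁ = [ln(118/126) + (0.005 + 0.31²/2)·0.5] / 0.2192 = [-0.0656 + 0.0265] / 0.2192 = -0.1782 → -0.18
d₂ = d₁ − σ√T = -0.1782 − 0.2192 = -0.3975 → -0.40
exp(−rT) = exp(−0.005·0.5) = 0.9975
N(d₁) = N(-0.18) = 0.4286;  N(d₂) = N(-0.40) = 0.3446
C = 118·0.4286 − 126·0.9975·0.3446 = 50.5748 − 43.3111 = 7.2637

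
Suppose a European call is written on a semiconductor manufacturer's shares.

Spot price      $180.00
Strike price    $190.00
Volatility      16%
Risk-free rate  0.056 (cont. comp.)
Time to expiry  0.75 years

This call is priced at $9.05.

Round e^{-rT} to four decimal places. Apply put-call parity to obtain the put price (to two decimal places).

$11.24

exp(−rT) = exp(−0.056·0.75) = 0.9589
Put-call parity: C − P = S − K·e^(−rT) = 180 − 190·0.9589 = 180 − 182.1910 = -2.1910
P = C − (C − P) = 9.05 − (-2.1910) = 11.2410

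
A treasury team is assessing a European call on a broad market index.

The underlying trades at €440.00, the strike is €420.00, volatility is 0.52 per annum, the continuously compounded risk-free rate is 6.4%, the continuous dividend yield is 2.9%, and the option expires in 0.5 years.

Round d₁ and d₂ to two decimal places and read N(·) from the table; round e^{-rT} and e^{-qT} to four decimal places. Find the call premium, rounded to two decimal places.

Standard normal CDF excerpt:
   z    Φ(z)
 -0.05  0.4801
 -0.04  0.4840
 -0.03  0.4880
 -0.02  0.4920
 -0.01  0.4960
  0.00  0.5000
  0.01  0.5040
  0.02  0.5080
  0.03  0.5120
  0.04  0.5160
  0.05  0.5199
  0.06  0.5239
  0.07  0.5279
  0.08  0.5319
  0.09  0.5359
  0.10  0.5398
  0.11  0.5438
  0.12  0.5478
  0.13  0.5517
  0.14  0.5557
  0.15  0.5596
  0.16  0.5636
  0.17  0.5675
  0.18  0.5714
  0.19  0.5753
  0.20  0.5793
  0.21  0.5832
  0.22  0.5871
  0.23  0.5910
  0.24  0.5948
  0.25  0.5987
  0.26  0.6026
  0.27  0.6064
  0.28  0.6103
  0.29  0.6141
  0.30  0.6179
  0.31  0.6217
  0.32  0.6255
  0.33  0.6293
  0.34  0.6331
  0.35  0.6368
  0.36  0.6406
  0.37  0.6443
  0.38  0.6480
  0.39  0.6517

€76.05

σ√T = 0.52 × 0.7071 = 0.3677
ln(S/K) + (r − q + σ²/2)T = ln(440/420) + (0.064 − 0.029 + 0.52²/2)·0.5 = 0.0465 + 0.0851 = 0.1316
d₁ = 0.1316 / 0.3677 = 0.3580 ≈ 0.36
d₂ = d₁ − σ√T = 0.3580 − 0.3677 = -0.0097 ≈ -0.01
e^(−qT) = e^(−0.029·0.5) = 0.9856;  e^(−rT) = e^(−0.064·0.5) = 0.9685
N(d₁) = N(0.36) = 0.6406;  N(d₂) = N(-0.01) = 0.4960
C = 440·0.9856·0.6406 − 420·0.9685·0.4960 = 277.8052 − 201.7579 = 76.0472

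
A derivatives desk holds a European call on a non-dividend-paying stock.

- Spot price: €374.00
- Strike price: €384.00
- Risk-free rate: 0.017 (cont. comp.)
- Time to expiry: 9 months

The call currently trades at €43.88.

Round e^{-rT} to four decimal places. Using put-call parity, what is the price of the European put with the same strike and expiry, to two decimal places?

exp(−rT) = exp(−0.017·0.75) = 0.9873
Put-call parity: C − P = S − K·e^(−rT) = 374 − 384·0.9873 = 374 − 379.1232 = -5.1232
P = C − (C − P) = 43.88 − (-5.1232) = 49.0032

€49.00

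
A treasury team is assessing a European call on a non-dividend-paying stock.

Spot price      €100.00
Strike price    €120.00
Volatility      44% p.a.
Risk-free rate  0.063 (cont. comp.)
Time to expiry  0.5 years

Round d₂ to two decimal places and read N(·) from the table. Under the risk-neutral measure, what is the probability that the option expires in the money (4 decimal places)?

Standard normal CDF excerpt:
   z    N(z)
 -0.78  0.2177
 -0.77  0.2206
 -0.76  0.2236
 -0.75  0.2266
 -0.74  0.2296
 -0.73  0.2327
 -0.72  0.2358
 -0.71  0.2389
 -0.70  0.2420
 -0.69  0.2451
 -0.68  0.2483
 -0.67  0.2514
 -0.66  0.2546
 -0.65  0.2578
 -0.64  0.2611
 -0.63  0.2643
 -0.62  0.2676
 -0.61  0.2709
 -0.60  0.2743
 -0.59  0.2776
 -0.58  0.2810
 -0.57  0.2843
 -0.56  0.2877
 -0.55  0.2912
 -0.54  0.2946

0.2611

σ√T = 0.44 × 0.7071 = 0.3111
d₁ = [ln(100/120) + (0.063 + 0.44²/2)·0.5] / 0.3111 = [-0.1823 + 0.0799] / 0.3111 = -0.3292 ≈ -0.33
d₂ = d₁ − σ√T = -0.3292 − 0.3111 = -0.6403 ≈ -0.64
Risk-neutral Pr[S_T > K] = N(d₂) = N(-0.64) = 0.2611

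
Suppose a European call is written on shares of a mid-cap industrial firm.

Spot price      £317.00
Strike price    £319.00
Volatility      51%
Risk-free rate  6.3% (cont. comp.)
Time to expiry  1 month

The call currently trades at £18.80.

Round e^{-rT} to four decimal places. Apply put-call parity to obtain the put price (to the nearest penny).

exp(−rT) = exp(−0.063·0.08333) = 0.9948
Put-call parity: C − P = S − K·e^(−rT) = 317 − 319·0.9948 = 317 − 317.3412 = -0.3412
P = C − (C − P) = 18.80 − (-0.3412) = 19.1412

£19.14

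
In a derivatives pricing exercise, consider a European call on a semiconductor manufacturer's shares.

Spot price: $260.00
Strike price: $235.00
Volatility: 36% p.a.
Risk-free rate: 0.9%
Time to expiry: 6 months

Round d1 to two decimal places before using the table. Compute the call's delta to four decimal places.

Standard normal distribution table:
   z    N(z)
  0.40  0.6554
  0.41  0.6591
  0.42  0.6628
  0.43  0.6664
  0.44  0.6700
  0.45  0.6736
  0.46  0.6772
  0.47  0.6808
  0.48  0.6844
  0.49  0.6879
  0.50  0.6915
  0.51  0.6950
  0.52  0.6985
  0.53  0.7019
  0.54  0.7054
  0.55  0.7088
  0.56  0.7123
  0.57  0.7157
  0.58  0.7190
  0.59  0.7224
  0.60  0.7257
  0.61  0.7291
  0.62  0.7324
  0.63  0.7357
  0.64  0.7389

0.7054

T = 0.5;  σ√T = 0.2546
ln(S/K) + (r + σ²/2)T = ln(260/235) + (0.009 + 0.36²/2)·0.5 = 0.1011 + 0.0369 = 0.1380
d₁ = 0.1380 / 0.2546 = 0.5421 ⇒ 0.54
N(d₁) = N(0.54) = 0.7054
Δ_call = N(d₁) = 0.7054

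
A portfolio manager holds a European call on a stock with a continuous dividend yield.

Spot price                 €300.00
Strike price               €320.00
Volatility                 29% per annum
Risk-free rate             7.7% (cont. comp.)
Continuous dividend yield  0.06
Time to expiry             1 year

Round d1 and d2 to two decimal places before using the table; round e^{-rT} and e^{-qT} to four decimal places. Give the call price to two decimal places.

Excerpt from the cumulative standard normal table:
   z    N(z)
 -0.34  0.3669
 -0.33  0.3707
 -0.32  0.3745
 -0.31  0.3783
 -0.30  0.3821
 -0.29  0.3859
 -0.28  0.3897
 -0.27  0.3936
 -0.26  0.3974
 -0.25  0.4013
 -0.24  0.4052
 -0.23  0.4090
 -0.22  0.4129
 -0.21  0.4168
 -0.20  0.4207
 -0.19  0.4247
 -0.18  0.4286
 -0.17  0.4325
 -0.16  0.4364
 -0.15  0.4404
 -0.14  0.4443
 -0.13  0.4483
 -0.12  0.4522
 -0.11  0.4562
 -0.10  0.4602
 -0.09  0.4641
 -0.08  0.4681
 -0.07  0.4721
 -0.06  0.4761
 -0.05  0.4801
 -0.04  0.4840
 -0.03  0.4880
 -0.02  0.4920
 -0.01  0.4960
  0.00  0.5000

€26.92

T = 1;  σ√T = 0.2900
d₁ = [ln(300/320) + (0.077 − 0.06 + 0.29²/2)·1] / 0.2900 = [-0.0645 + 0.0590] / 0.2900 = -0.0189 ⇒ -0.02
d₂ = d₁ − σ√T = -0.0189 − 0.2900 = -0.3089 ⇒ -0.31
e^(−qT) = e^(−0.06·1) = 0.9418;  e^(−rT) = e^(−0.077·1) = 0.9259
C = 300·0.9418·N(-0.02) − 320·0.9259·N(-0.31) = 300·0.9418·0.4920 − 320·0.9259·0.3783 = 139.0097 − 112.0858 = 26.9239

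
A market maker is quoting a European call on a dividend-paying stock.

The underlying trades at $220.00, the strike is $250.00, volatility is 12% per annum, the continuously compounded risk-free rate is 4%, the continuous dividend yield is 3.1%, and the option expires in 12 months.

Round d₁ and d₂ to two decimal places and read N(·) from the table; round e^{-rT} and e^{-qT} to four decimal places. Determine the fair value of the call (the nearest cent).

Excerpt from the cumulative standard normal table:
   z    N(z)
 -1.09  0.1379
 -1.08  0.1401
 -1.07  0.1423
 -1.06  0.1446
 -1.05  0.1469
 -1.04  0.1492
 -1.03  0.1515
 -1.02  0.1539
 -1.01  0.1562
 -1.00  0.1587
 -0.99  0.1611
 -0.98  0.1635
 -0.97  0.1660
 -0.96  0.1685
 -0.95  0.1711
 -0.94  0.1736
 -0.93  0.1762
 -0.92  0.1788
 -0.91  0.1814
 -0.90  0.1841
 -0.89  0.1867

$2.30

σ√T = 0.12·√1 = 0.1200
d₁ = [ln(220/250) + (0.04 − 0.031 + 0.12²/2)·1] / 0.1200 = [-0.1278 + 0.0162] / 0.1200 = -0.9303 which rounds to -0.93
d₂ = d₁ − σ√T = -0.9303 − 0.1200 = -1.0503 which rounds to -1.05
e^(−qT) = e^(−0.031·1) = 0.9695;  e^(−rT) = e^(−0.04·1) = 0.9608
C = 220·0.9695·N(-0.93) − 250·0.9608·N(-1.05) = 220·0.9695·0.1762 − 250·0.9608·0.1469 = 37.5817 − 35.2854 = 2.2963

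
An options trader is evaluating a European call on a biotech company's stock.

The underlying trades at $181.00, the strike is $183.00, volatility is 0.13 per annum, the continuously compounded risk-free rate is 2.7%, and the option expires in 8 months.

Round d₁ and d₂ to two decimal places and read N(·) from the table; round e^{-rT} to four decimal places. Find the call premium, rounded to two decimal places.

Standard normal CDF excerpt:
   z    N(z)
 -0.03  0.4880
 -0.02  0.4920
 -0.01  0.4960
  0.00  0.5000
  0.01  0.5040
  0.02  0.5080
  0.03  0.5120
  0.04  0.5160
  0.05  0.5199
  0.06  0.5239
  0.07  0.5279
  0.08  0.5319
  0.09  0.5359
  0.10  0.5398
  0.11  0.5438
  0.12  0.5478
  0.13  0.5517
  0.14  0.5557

σ√T = 0.13 × 0.8165 = 0.1061
d₁ = [ln(181/183) + (0.027 + 0.13²/2)·0.6667] / 0.1061 = [-0.0110 + 0.0236] / 0.1061 = 0.1191 ≈ 0.12
d₂ = d₁ − σ√T = 0.1191 − 0.1061 = 0.0130 ≈ 0.01
e^(−rT) = e^(−0.027·0.6667) = 0.9822
N(d₁) = N(0.12) = 0.5478;  N(d₂) = N(0.01) = 0.5040
C = 181·0.5478 − 183·0.9822·0.5040 = 99.1518 − 90.5903 = 8.5615

$8.56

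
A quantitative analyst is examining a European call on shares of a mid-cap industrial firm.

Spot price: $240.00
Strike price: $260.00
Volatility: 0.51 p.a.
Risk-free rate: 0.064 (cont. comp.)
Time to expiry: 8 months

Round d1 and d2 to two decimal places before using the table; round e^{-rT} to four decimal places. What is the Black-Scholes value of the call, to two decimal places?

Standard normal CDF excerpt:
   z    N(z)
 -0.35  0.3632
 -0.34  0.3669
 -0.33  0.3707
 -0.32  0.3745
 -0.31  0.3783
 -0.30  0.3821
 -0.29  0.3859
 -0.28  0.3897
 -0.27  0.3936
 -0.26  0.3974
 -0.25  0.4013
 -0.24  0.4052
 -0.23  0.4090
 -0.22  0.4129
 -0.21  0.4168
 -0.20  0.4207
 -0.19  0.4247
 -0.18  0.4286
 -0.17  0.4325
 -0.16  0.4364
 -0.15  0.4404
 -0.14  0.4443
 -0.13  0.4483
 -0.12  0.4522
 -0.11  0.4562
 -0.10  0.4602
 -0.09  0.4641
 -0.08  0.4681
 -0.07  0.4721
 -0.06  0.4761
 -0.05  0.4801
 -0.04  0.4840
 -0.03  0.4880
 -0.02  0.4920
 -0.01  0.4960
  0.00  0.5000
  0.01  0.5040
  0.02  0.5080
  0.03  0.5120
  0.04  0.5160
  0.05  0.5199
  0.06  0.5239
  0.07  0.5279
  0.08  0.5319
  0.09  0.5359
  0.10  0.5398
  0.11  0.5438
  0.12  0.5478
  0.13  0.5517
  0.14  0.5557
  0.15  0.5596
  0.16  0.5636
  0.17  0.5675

$36.28

σ√T = 0.51 × 0.8165 = 0.4164
d₁ = [ln(240/260) + (0.064 + 0.51²/2)·0.6667] / 0.4164 = [-0.0800 + 0.1294] / 0.4164 = 0.1184 ≈ 0.12
d₂ = d₁ − σ√T = 0.1184 − 0.4164 = -0.2980 ≈ -0.30
exp(−rT) = exp(−0.064·0.6667) = 0.9582
N(d₁) = N(0.12) = 0.5478;  N(d₂) = N(-0.30) = 0.3821
C = 240·0.5478 − 260·0.9582·0.3821 = 131.4720 − 95.1933 = 36.2787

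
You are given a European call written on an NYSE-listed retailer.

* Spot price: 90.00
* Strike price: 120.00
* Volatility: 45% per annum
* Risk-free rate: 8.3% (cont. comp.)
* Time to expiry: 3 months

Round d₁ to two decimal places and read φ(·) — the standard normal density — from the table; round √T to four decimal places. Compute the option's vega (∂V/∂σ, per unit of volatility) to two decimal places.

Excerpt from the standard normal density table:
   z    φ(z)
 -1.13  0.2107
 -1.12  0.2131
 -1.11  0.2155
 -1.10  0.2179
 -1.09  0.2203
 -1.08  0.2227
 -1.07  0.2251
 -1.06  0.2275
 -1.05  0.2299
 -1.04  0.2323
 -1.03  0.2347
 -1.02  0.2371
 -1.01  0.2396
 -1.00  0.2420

σ√T = 0.45·√0.25 = 0.2250
d₁ = [ln(90/120) + (0.083 + 0.45²/2)·0.25] / 0.2250 = [-0.2877 + 0.0461] / 0.2250 = -1.0739 ≈ -1.07
√T = √0.25 = 0.5000
φ(d₁) = φ(-1.07) = 0.2251
vega = S·φ(d₁)·√T = 90·0.2251·0.5000 = 10.1295

10.13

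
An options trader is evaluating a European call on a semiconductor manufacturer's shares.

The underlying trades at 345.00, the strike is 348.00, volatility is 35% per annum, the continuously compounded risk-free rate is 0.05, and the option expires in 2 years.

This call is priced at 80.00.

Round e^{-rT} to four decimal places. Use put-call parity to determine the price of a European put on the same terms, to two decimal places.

exp(−rT) = exp(−0.05·2) = 0.9048
Put-call parity: C − P = S − K·e^(−rT) = 345 − 348·0.9048 = 345 − 314.8704 = 30.1296
P = C − (C − P) = 80.00 − (30.1296) = 49.8704

49.87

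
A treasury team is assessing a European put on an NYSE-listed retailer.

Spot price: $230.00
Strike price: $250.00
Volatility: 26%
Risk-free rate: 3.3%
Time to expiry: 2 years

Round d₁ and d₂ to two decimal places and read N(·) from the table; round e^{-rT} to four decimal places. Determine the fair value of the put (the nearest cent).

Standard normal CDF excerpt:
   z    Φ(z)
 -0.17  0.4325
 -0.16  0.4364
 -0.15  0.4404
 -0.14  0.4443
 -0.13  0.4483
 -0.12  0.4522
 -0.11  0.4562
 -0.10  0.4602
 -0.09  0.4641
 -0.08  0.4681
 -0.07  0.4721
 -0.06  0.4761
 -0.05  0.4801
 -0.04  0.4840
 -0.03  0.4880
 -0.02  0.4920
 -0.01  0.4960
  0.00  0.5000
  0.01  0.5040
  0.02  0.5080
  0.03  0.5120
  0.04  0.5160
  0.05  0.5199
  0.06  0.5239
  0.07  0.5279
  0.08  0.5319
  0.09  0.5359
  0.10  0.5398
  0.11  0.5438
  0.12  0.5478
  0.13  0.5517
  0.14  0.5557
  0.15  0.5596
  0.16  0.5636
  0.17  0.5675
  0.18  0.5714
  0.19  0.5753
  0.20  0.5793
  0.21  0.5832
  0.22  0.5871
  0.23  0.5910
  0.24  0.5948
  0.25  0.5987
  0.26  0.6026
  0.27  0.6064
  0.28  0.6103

σ√T = 0.26 × 1.4142 = 0.3677
d₁ = [ln(230/250) + (0.033 + 0.26²/2)·2] / 0.3677 = [-0.0834 + 0.1336] / 0.3677 = 0.1366 ⇒ 0.14
d₂ = d₁ − σ√T = 0.1366 − 0.3677 = -0.2311 ⇒ -0.23
e^(−rT) = e^(−0.033·2) = 0.9361
P = 250·0.9361·N(0.23) − 230·N(-0.14) = 250·0.9361·0.5910 − 230·0.4443 = 138.3088 − 102.1890 = 36.1198

$36.12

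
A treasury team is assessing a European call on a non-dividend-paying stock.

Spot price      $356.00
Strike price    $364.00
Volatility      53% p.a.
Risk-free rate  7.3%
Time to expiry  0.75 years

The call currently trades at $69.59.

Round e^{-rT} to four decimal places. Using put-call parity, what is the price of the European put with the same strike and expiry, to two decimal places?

$58.19

e^(−rT) = e^(−0.073·0.75) = 0.9467
Put-call parity: C − P = S − K·e^(−rT) = 356 − 364·0.9467 = 356 − 344.5988 = 11.4012
P = C − (C − P) = 69.59 − (11.4012) = 58.1888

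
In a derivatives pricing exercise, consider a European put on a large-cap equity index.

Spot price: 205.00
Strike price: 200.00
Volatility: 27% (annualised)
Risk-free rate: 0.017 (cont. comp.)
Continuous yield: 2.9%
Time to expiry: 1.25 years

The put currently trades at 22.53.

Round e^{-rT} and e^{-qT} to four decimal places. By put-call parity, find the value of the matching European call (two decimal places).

24.43

e^(−qT) = e^(−0.029·1.25) = 0.9644;  e^(−rT) = e^(−0.017·1.25) = 0.9790
Put-call parity: C − P = S·e^(−qT) − K·e^(−rT) = 205·0.9644 − 200·0.9790 = 197.7020 − 195.8000 = 1.9020
C = P + (C − P) = 22.53 + (1.9020) = 24.4320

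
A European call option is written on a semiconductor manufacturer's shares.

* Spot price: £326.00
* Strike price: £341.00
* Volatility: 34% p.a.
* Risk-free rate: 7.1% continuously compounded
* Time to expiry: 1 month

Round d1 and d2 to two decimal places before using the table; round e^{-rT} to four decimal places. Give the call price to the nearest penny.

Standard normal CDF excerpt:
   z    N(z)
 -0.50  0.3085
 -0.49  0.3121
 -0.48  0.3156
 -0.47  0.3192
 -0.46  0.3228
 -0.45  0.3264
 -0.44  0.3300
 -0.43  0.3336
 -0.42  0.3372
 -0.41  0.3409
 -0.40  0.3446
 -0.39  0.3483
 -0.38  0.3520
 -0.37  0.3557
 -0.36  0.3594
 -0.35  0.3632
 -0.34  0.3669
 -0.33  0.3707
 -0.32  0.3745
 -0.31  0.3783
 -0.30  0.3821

£7.76

T = 0.08333;  σ√T = 0.0981
ln(S/K) + (r + σ²/2)T = ln(326/341) + (0.071 + 0.34²/2)·0.08333 = -0.0450 + 0.0107 = -0.0343
d₁ = -0.0343 / 0.0981 = -0.3490 ⇒ -0.35
d₂ = d₁ − σ√T = -0.3490 − 0.0981 = -0.4471 ⇒ -0.45
e^(−rT) = e^(−0.071·0.08333) = 0.9941
N(d₁) = N(-0.35) = 0.3632;  N(d₂) = N(-0.45) = 0.3264
C = 326·0.3632 − 341·0.9941·0.3264 = 118.4032 − 110.6457 = 7.7575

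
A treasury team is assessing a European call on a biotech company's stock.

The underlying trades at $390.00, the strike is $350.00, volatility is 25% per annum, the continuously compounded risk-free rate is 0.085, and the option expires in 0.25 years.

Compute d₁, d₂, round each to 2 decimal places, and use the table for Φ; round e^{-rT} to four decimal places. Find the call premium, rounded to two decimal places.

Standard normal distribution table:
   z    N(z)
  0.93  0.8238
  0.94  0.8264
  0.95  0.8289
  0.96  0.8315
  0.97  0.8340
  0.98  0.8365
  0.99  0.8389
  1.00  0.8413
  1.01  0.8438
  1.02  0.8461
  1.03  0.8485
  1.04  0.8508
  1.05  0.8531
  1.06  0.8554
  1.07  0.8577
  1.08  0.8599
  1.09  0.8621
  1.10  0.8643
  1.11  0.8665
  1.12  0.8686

$51.31

T = 0.25;  σ√T = 0.1250
d₁ = [ln(390/350) + (0.085 + 0.25²/2)·0.25] / 0.1250 = [0.1082 + 0.0291] / 0.1250 = 1.0982 ⇒ 1.10
d₂ = d₁ − σ√T = 1.0982 − 0.1250 = 0.9732 ⇒ 0.97
exp(−rT) = exp(−0.085·0.25) = 0.9790
N(d₁) = N(1.10) = 0.8643;  N(d₂) = N(0.97) = 0.8340
C = 390·0.8643 − 350·0.9790·0.8340 = 337.0770 − 285.7701 = 51.3069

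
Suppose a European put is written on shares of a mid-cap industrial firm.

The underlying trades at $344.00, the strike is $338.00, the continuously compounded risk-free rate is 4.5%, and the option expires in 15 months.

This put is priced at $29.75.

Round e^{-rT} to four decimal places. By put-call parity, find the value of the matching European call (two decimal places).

$54.24

e^(−rT) = e^(−0.045·1.25) = 0.9453
Put-call parity: C − P = S − K·e^(−rT) = 344 − 338·0.9453 = 344 − 319.5114 = 24.4886
C = P + (C − P) = 29.75 + (24.4886) = 54.2386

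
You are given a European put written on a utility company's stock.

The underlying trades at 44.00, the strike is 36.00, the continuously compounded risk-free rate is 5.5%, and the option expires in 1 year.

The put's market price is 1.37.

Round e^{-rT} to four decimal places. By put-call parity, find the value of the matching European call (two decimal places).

e^(−rT) = e^(−0.055·1) = 0.9465
Put-call parity: C − P = S − K·e^(−rT) = 44 − 36·0.9465 = 44 − 34.0740 = 9.9260
C = P + (C − P) = 1.37 + (9.9260) = 11.2960

11.30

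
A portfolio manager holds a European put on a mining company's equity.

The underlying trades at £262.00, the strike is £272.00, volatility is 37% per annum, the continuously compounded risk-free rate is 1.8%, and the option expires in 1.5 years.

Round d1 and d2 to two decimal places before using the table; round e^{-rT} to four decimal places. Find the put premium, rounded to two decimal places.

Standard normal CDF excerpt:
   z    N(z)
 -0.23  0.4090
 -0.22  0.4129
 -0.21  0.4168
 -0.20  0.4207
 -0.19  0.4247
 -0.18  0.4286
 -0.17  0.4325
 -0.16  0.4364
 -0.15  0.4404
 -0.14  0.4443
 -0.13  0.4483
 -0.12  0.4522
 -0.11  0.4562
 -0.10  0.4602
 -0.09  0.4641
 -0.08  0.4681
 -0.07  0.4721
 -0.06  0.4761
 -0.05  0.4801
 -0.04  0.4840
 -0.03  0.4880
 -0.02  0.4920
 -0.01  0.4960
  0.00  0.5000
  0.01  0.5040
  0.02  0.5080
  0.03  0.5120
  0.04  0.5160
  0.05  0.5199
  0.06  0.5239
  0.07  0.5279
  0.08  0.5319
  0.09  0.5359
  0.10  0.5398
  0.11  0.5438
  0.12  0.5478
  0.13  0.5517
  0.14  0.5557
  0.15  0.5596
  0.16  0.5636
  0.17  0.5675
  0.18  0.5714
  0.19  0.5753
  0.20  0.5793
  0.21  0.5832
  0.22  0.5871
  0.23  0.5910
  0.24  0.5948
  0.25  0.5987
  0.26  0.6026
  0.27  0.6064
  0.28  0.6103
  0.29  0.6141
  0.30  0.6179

σ√T = 0.37·√1.5 = 0.4532
ln(S/K) + (r + σ²/2)T = ln(262/272) + (0.018 + 0.37²/2)·1.5 = -0.0375 + 0.1297 = 0.0922
d₁ = 0.0922 / 0.4532 = 0.2035 → 0.20
d₂ = d₁ − σ√T = 0.2035 − 0.4532 = -0.2497 → -0.25
exp(−rT) = exp(−0.018·1.5) = 0.9734
P = 272·0.9734·N(0.25) − 262·N(-0.20) = 272·0.9734·0.5987 − 262·0.4207 = 158.5147 − 110.2234 = 48.2913

£48.29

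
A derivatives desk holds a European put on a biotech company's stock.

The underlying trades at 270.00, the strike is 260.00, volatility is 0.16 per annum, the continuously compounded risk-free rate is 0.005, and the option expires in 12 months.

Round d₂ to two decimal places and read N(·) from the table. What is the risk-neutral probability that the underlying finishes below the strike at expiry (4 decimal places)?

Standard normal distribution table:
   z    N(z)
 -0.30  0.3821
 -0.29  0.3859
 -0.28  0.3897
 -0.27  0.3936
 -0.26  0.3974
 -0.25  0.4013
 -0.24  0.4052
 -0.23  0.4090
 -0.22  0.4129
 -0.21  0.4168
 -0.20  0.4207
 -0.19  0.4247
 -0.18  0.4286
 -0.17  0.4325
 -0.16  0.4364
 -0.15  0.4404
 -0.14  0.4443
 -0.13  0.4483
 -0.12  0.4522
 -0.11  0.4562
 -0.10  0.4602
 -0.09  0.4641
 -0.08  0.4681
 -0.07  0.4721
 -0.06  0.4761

T = 1;  σ√T = 0.1600
d₁ = [ln(270/260) + (0.005 + ½·0.16²)·1] / (σ√T) = (0.0377 + 0.0178) / 0.1600 = 0.3471 which rounds to 0.35
d₂ = 0.3471 − 0.1600 = 0.1871 which rounds to 0.19
Risk-neutral Pr[S_T < K] = N(−d₂) = N(-0.19) = 0.4247

0.4247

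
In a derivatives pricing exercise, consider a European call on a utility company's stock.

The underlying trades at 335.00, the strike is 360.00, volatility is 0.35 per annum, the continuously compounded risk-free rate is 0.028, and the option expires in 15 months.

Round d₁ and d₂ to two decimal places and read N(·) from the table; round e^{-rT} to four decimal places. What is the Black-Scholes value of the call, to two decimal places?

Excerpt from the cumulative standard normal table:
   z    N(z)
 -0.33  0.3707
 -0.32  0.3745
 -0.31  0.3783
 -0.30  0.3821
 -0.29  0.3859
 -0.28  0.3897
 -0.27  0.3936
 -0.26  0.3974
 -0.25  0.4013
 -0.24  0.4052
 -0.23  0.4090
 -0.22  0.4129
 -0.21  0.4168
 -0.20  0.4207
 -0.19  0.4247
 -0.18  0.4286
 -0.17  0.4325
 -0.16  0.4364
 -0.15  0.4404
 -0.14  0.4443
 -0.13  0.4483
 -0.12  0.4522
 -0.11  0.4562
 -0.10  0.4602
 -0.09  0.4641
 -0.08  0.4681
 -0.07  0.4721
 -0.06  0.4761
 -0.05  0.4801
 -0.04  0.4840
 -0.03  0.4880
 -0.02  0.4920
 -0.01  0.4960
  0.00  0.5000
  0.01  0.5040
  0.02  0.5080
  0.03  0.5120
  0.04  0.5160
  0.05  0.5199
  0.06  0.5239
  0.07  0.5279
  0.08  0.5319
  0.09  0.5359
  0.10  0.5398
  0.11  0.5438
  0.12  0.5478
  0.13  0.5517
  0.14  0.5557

46.69

σ√T = 0.35 × 1.1180 = 0.3913
d₁ = [ln(335/360) + (0.028 + 0.35²/2)·1.25] / 0.3913 = [-0.0720 + 0.1116] / 0.3913 = 0.1012 → 0.10
d₂ = d₁ − σ√T = 0.1012 − 0.3913 = -0.2901 → -0.29
e^(−rT) = e^(−0.028·1.25) = 0.9656
C = 335·N(0.10) − 360·0.9656·N(-0.29) = 335·0.5398 − 360·0.9656·0.3859 = 180.8330 − 134.1450 = 46.6880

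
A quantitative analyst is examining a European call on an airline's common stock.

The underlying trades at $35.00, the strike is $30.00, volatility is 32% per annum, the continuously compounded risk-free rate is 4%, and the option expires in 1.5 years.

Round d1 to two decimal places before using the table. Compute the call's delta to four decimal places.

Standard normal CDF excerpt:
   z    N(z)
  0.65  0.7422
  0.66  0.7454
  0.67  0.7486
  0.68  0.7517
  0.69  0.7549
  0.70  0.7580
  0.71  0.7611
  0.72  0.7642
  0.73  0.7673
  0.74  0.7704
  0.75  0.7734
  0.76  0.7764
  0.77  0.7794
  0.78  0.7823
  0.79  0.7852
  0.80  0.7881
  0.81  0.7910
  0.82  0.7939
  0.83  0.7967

0.7704

T = 1.5;  σ√T = 0.3919
d₁ = [ln(35/30) + (0.04 + ½·0.32²)·1.5] / (σ√T) = (0.1542 + 0.1368) / 0.3919 = 0.7424 ≈ 0.74
N(d₁) = N(0.74) = 0.7704
Δ_call = N(d₁) = 0.7704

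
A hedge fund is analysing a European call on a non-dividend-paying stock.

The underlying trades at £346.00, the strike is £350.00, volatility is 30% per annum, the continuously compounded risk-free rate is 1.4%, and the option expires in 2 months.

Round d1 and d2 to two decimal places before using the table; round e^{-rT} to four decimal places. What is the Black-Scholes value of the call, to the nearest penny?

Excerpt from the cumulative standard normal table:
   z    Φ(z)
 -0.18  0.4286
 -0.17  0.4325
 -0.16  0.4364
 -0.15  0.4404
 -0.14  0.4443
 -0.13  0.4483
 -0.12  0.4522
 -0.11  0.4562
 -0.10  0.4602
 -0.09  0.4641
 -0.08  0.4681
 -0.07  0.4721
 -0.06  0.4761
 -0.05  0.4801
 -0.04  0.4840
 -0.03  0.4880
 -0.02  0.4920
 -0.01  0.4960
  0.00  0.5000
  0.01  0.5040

T = 0.1667;  σ√T = 0.1225
d₁ = [ln(346/350) + (0.014 + 0.3²/2)·0.1667] / 0.1225 = [-0.0115 + 0.0098] / 0.1225 = -0.0136 ≈ -0.01
d₂ = d₁ − σ√T = -0.0136 − 0.1225 = -0.1360 ≈ -0.14
exp(−rT) = exp(−0.014·0.1667) = 0.9977
C = 346·N(-0.01) − 350·0.9977·N(-0.14) = 346·0.4960 − 350·0.9977·0.4443 = 171.6160 − 155.1473 = 16.4687

£16.47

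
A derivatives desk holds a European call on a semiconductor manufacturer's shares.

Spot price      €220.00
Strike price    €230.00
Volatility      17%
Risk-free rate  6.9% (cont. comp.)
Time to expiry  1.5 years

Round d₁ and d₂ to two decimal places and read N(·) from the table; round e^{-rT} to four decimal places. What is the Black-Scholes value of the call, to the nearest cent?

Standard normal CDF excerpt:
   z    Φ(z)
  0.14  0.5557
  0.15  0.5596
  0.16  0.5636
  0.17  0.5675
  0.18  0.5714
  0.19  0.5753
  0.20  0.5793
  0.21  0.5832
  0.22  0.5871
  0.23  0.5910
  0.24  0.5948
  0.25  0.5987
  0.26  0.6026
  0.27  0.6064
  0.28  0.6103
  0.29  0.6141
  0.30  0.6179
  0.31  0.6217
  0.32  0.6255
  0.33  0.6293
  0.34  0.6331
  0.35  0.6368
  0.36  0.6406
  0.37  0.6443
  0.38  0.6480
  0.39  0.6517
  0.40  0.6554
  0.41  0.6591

σ√T = 0.17·√1.5 = 0.2082
d₁ = [ln(220/230) + (0.069 + 0.17²/2)·1.5] / 0.2082 = [-0.0445 + 0.1252] / 0.2082 = 0.3877 which rounds to 0.39
d₂ = d₁ − σ√T = 0.3877 − 0.2082 = 0.1795 which rounds to 0.18
exp(−rT) = exp(−0.069·1.5) = 0.9017
N(d₁) = N(0.39) = 0.6517;  N(d₂) = N(0.18) = 0.5714
C = 220·0.6517 − 230·0.9017·0.5714 = 143.3740 − 118.5032 = 24.8708

€24.87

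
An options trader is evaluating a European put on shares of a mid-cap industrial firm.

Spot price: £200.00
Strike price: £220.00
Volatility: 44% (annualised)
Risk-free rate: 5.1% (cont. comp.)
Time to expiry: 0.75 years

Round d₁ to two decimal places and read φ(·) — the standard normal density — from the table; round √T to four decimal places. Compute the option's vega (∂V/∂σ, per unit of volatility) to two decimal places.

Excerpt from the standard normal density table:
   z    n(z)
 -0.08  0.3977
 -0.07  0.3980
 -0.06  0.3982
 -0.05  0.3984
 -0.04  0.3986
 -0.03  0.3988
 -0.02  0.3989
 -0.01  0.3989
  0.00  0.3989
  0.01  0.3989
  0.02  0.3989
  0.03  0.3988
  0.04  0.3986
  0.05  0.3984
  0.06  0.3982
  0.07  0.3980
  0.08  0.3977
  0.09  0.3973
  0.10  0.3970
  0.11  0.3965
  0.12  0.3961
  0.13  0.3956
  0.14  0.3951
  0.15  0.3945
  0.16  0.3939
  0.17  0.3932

69.04

T = 0.75;  σ√T = 0.3811
ln(S/K) + (r + σ²/2)T = ln(200/220) + (0.051 + 0.44²/2)·0.75 = -0.0953 + 0.1108 = 0.0155
d₁ = 0.0155 / 0.3811 = 0.0408 → 0.04
√T = √0.75 = 0.8660
φ(d₁) = φ(0.04) = 0.3986
vega = S·φ(d₁)·√T = 200·0.3986·0.8660 = 69.0375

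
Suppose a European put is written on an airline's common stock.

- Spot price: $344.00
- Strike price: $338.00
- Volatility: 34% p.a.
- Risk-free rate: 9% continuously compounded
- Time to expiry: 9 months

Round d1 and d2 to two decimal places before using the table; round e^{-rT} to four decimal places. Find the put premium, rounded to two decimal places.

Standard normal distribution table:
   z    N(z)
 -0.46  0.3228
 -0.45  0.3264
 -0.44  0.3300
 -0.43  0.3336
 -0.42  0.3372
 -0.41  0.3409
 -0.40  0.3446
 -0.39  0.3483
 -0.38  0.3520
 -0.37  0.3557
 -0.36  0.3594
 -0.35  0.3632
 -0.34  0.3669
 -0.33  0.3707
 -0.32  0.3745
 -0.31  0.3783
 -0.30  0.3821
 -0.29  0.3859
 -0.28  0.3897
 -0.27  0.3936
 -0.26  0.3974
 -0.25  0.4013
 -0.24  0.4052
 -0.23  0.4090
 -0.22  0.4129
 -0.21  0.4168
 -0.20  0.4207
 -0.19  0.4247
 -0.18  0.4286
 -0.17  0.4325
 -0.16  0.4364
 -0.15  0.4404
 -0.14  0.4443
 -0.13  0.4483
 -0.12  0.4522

T = 0.75;  σ√T = 0.2944
d₁ = [ln(344/338) + (0.09 + ½·0.34²)·0.75] / (σ√T) = (0.0176 + 0.1109) / 0.2944 = 0.4362 → 0.44
d₂ = 0.4362 − 0.2944 = 0.1418 → 0.14
e^(−rT) = e^(−0.09·0.75) = 0.9347
P = 338·0.9347·N(-0.14) − 344·N(-0.44) = 338·0.9347·0.4443 − 344·0.3300 = 140.3671 − 113.5200 = 26.8471

$26.85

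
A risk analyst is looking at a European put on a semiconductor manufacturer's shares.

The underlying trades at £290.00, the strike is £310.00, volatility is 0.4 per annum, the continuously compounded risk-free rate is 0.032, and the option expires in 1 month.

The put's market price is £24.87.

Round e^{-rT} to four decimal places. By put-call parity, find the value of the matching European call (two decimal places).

exp(−rT) = exp(−0.032·0.08333) = 0.9973
Put-call parity: C − P = S − K·e^(−rT) = 290 − 310·0.9973 = 290 − 309.1630 = -19.1630
C = P + (C − P) = 24.87 + (-19.1630) = 5.7070

£5.71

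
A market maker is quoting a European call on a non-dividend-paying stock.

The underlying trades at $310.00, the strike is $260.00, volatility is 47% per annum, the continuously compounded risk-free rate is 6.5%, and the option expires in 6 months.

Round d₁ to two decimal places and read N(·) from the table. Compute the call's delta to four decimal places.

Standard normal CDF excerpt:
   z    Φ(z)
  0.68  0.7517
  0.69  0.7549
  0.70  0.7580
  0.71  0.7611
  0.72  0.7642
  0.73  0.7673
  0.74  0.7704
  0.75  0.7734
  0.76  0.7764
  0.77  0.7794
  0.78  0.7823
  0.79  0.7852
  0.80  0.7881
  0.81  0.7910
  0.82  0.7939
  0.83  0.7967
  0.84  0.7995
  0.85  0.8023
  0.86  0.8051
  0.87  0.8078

σ√T = 0.47·√0.5 = 0.3323
d₁ = [ln(310/260) + (0.065 + ½·0.47²)·0.5] / (σ√T) = (0.1759 + 0.0877) / 0.3323 = 0.7932 which rounds to 0.79
N(d₁) = N(0.79) = 0.7852
Δ_call = N(d₁) = 0.7852

0.7852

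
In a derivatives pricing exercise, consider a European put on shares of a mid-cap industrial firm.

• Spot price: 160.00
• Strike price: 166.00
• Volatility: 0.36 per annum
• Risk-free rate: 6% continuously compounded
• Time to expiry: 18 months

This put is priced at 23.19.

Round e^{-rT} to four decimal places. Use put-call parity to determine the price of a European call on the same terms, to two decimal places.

exp(−rT) = exp(−0.06·1.5) = 0.9139
Put-call parity: C − P = S − K·e^(−rT) = 160 − 166·0.9139 = 160 − 151.7074 = 8.2926
C = P + (C − P) = 23.19 + (8.2926) = 31.4826

31.48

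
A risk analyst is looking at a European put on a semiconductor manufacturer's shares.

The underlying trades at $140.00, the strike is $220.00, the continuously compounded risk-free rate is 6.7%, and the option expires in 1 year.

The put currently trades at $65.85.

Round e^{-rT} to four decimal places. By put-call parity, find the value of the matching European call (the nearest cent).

exp(−rT) = exp(−0.067·1) = 0.9352
Put-call parity: C − P = S − K·e^(−rT) = 140 − 220·0.9352 = 140 − 205.7440 = -65.7440
C = P + (C − P) = 65.85 + (-65.7440) = 0.1060

$0.11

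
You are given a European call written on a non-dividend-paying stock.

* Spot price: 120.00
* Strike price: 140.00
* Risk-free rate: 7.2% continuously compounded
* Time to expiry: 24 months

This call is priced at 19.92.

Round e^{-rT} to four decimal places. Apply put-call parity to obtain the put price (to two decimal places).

exp(−rT) = exp(−0.072·2) = 0.8659
Put-call parity: C − P = S − K·e^(−rT) = 120 − 140·0.8659 = 120 − 121.2260 = -1.2260
P = C − (C − P) = 19.92 − (-1.2260) = 21.1460

21.15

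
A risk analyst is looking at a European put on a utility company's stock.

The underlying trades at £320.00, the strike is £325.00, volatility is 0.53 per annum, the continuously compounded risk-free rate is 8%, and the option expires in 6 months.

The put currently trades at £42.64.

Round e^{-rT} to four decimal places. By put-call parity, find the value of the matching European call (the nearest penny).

e^(−rT) = e^(−0.08·0.5) = 0.9608
Put-call parity: C − P = S − K·e^(−rT) = 320 − 325·0.9608 = 320 − 312.2600 = 7.7400
C = P + (C − P) = 42.64 + (7.7400) = 50.3800

£50.38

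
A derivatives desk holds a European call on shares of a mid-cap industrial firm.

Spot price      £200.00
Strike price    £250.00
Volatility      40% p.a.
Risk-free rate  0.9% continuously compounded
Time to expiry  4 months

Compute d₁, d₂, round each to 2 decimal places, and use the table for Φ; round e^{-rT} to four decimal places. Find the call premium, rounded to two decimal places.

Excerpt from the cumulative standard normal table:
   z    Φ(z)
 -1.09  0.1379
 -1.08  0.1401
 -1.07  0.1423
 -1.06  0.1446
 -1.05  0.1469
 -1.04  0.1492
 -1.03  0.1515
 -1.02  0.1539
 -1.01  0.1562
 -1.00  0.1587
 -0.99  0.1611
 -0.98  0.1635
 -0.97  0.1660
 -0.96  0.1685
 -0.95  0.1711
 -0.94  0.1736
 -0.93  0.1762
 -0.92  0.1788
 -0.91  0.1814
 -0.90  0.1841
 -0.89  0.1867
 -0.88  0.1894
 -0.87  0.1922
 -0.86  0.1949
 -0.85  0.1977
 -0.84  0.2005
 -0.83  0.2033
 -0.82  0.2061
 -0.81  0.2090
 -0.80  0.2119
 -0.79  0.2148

£4.63

σ√T = 0.4 × 0.5774 = 0.2309
d₁ = [ln(200/250) + (0.009 + 0.4²/2)·0.3333] / 0.2309 = [-0.2231 + 0.0297] / 0.2309 = -0.8378 ⇒ -0.84
d₂ = d₁ − σ√T = -0.8378 − 0.2309 = -1.0687 ⇒ -1.07
e^(−rT) = e^(−0.009·0.3333) = 0.9970
C = 200·N(-0.84) − 250·0.9970·N(-1.07) = 200·0.2005 − 250·0.9970·0.1423 = 40.1000 − 35.4683 = 4.6317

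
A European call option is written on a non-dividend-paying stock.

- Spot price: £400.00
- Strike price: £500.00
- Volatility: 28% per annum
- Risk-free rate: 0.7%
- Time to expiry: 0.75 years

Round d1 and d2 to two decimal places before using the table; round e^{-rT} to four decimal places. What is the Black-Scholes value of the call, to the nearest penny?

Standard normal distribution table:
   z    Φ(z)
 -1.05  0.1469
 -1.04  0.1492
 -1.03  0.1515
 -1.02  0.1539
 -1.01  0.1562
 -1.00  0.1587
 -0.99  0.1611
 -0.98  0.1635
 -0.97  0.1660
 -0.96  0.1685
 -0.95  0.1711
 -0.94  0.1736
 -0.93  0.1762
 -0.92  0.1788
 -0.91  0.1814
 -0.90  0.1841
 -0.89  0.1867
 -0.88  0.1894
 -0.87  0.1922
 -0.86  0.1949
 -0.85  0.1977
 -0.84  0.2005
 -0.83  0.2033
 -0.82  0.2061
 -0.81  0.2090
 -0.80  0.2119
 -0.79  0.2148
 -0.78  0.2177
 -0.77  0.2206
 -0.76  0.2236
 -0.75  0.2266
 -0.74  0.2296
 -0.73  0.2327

σ√T = 0.28 × 0.8660 = 0.2425
d₁ = [ln(400/500) + (0.007 + ½·0.28²)·0.75] / (σ√T) = (-0.2231 + 0.0347) / 0.2425 = -0.7773 ⇒ -0.78
d₂ = -0.7773 − 0.2425 = -1.0198 ⇒ -1.02
exp(−rT) = exp(−0.007·0.75) = 0.9948
N(d₁) = N(-0.78) = 0.2177;  N(d₂) = N(-1.02) = 0.1539
C = 400·0.2177 − 500·0.9948·0.1539 = 87.0800 − 76.5499 = 10.5301

£10.53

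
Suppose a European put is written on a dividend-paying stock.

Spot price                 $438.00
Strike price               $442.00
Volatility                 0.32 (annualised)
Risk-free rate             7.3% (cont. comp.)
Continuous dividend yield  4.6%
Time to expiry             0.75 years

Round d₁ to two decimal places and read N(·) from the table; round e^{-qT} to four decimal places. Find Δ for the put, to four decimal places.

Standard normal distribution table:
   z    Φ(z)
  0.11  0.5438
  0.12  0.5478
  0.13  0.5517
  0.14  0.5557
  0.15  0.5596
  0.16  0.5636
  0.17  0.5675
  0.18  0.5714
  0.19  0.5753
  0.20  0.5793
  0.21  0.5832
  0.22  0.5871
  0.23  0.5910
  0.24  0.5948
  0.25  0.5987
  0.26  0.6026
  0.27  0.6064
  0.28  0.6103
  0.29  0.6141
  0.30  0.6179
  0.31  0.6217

-0.4141

σ√T = 0.32·√0.75 = 0.2771
ln(S/K) + (r − q + σ²/2)T = ln(438/442) + (0.073 − 0.046 + 0.32²/2)·0.75 = -0.0091 + 0.0586 = 0.0496
d₁ = 0.0496 / 0.2771 = 0.1788 → 0.18
N(d₁) = N(0.18) = 0.5714
Δ_put = e^(−qT)·(N(d₁) − 1) = 0.9661·(0.5714 − 1) = -0.4141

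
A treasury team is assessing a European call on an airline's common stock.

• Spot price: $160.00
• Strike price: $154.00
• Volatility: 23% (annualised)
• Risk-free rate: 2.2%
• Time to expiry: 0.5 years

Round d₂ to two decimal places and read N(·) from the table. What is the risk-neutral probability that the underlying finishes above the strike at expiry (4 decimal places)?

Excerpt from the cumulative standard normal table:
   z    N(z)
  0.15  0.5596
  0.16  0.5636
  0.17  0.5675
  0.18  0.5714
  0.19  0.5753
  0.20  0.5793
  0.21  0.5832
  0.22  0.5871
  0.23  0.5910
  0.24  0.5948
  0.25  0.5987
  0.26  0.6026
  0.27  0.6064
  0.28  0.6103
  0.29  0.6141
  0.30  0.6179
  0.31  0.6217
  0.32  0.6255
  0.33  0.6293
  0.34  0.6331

0.5871

T = 0.5;  σ√T = 0.1626
d₁ = [ln(160/154) + (0.022 + 0.23²/2)·0.5] / 0.1626 = [0.0382 + 0.0242] / 0.1626 = 0.3840 ≈ 0.38
d₂ = d₁ − σ√T = 0.3840 − 0.1626 = 0.2213 ≈ 0.22
Risk-neutral Pr[S_T > K] = N(d₂) = N(0.22) = 0.5871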